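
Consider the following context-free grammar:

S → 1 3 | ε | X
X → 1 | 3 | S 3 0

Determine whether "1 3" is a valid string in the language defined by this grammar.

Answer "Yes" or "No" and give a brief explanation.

Yes - a valid derivation exists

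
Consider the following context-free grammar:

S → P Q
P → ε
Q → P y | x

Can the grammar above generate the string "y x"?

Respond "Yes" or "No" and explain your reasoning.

No - no valid derivation exists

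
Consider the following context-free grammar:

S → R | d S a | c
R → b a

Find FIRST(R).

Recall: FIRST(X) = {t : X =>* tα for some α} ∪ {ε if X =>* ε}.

We compute FIRST(R) using the standard algorithm.
FIRST(R) = {b}
FIRST(S) = {b, c, d}
Therefore, FIRST(R) = {b}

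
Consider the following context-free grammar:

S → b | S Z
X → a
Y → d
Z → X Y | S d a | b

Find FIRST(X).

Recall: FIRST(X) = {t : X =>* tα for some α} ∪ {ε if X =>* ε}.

We compute FIRST(X) using the standard algorithm.
FIRST(S) = {b}
FIRST(X) = {a}
FIRST(Y) = {d}
FIRST(Z) = {a, b}
Therefore, FIRST(X) = {a}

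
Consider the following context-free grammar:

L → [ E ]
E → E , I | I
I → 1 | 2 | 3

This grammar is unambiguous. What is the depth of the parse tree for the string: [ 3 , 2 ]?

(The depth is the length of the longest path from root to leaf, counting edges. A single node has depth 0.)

4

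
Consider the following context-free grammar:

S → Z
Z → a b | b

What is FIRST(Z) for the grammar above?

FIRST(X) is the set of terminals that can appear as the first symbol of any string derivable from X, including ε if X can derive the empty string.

We compute FIRST(Z) using the standard algorithm.
FIRST(S) = {a, b}
FIRST(Z) = {a, b}
Therefore, FIRST(Z) = {a, b}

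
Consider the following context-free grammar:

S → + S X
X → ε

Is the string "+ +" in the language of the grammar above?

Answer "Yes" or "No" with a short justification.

No - no valid derivation exists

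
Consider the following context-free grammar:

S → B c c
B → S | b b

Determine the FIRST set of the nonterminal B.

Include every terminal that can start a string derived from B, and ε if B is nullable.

We compute FIRST(B) using the standard algorithm.
FIRST(B) = {b}
FIRST(S) = {b}
Therefore, FIRST(B) = {b}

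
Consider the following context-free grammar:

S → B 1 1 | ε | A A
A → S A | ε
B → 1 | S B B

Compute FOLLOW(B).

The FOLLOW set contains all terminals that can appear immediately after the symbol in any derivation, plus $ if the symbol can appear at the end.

We compute FOLLOW(B) using the standard algorithm.
FOLLOW(S) starts with {$}.
FIRST(A) = {1, ε}
FIRST(B) = {1}
FIRST(S) = {1, ε}
FOLLOW(A) = {$, 1}
FOLLOW(B) = {1}
FOLLOW(S) = {$, 1}
Therefore, FOLLOW(B) = {1}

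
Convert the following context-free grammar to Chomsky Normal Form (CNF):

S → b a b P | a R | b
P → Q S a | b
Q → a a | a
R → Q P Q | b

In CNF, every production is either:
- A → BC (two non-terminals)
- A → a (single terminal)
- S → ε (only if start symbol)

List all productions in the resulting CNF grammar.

TB → b; TA → a; S → b; P → b; Q → a; R → b; S → TB X0; X0 → TA X1; X1 → TB P; S → TA R; P → Q X2; X2 → S TA; Q → TA TA; R → Q X3; X3 → P Q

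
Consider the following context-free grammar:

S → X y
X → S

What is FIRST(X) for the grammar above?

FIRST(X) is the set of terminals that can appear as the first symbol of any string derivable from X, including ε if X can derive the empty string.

We compute FIRST(X) using the standard algorithm.
FIRST(S) = {}
FIRST(X) = {}
Therefore, FIRST(X) = {}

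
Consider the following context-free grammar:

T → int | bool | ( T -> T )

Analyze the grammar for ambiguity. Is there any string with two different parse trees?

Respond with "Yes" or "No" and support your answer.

No - the grammar is unambiguous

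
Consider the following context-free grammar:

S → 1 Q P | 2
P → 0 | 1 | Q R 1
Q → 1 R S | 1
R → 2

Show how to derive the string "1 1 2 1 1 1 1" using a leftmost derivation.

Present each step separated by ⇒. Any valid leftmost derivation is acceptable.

S ⇒ 1 Q P ⇒ 1 1 R S P ⇒ 1 1 2 S P ⇒ 1 1 2 1 Q P P ⇒ 1 1 2 1 1 P P ⇒ 1 1 2 1 1 1 P ⇒ 1 1 2 1 1 1 1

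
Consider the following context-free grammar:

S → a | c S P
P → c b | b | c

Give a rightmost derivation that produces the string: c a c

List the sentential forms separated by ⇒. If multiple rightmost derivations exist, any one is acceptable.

S ⇒ c S P ⇒ c S c ⇒ c a c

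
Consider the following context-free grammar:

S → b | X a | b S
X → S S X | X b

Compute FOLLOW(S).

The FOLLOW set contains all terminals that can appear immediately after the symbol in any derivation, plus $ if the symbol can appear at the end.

We compute FOLLOW(S) using the standard algorithm.
FOLLOW(S) starts with {$}.
FIRST(S) = {b}
FIRST(X) = {b}
FOLLOW(S) = {$, b}
FOLLOW(X) = {a, b}
Therefore, FOLLOW(S) = {$, b}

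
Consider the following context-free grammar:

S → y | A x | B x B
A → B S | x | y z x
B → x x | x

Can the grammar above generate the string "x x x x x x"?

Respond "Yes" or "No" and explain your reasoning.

Yes - a valid derivation exists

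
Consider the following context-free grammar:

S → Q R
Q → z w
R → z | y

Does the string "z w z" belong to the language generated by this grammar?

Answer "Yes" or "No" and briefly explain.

Yes - a valid derivation exists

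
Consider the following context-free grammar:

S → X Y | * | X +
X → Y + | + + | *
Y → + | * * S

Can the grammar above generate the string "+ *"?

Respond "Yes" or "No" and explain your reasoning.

No - no valid derivation exists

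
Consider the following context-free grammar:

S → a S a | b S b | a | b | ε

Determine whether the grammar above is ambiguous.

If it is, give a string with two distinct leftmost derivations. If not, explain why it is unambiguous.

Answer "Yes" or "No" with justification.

No - the grammar is unambiguous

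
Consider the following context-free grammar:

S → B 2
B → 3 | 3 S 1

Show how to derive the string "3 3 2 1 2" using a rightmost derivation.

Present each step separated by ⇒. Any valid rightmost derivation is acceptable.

S ⇒ B 2 ⇒ 3 S 1 2 ⇒ 3 B 2 1 2 ⇒ 3 3 2 1 2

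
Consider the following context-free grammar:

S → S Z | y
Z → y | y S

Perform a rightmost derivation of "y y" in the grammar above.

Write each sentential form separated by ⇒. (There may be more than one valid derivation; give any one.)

S ⇒ S Z ⇒ S y ⇒ y y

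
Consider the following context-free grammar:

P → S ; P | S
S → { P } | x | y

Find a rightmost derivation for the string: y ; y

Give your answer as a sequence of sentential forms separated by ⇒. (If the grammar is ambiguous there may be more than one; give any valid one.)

P ⇒ S ; P ⇒ S ; S ⇒ S ; y ⇒ y ; y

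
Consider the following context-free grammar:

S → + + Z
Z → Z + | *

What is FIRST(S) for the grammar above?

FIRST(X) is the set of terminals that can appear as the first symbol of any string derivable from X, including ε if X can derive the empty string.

We compute FIRST(S) using the standard algorithm.
FIRST(S) = {+}
FIRST(Z) = {*}
Therefore, FIRST(S) = {+}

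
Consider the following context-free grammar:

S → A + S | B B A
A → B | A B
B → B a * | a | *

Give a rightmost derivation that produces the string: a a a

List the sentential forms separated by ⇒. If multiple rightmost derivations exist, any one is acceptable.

S ⇒ B B A ⇒ B B B ⇒ B B a ⇒ B a a ⇒ a a a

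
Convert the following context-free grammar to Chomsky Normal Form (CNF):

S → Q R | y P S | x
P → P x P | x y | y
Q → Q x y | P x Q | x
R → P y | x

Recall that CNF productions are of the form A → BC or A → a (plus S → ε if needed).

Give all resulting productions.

TY → y; S → x; TX → x; P → y; Q → x; R → x; S → Q R; S → TY X0; X0 → P S; P → P X1; X1 → TX P; P → TX TY; Q → Q X2; X2 → TX TY; Q → P X3; X3 → TX Q; R → P TY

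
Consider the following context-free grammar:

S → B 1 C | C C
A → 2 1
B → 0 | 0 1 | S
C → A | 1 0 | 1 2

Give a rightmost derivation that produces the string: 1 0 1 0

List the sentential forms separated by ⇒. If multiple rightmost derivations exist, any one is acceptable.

S ⇒ C C ⇒ C 1 0 ⇒ 1 0 1 0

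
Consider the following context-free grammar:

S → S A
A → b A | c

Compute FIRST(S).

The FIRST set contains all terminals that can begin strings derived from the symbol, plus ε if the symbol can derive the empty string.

We compute FIRST(S) using the standard algorithm.
FIRST(A) = {b, c}
FIRST(S) = {}
Therefore, FIRST(S) = {}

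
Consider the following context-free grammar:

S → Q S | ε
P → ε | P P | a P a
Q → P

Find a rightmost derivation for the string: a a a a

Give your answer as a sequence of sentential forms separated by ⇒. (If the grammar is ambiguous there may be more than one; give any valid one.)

S ⇒ Q S ⇒ Q ⇒ P ⇒ a P a ⇒ a a P a a ⇒ a a a a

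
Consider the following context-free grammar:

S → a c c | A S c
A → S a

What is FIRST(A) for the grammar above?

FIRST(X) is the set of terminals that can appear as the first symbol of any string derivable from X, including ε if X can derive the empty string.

We compute FIRST(A) using the standard algorithm.
FIRST(A) = {a}
FIRST(S) = {a}
Therefore, FIRST(A) = {a}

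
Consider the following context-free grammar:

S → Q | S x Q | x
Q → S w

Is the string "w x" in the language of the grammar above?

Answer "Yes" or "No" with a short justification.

No - no valid derivation exists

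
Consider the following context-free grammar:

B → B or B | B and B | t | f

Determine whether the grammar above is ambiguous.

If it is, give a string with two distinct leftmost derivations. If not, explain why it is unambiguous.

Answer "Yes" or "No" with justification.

Yes - the string 't and f and t or t or t' has two distinct leftmost derivations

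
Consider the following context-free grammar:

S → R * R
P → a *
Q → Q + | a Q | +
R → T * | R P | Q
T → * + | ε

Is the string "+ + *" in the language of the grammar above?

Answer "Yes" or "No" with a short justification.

No - no valid derivation exists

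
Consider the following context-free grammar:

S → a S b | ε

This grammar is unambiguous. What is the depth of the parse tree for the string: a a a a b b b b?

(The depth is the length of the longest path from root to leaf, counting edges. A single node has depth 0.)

5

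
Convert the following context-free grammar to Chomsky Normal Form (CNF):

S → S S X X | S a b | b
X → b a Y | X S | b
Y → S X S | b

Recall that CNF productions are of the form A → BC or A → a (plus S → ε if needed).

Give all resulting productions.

TA → a; TB → b; S → b; X → b; Y → b; S → S X0; X0 → S X1; X1 → X X; S → S X2; X2 → TA TB; X → TB X3; X3 → TA Y; X → X S; Y → S X4; X4 → X S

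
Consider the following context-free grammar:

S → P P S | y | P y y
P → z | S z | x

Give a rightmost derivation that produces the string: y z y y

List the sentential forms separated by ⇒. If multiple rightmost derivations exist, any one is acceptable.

S ⇒ P y y ⇒ S z y y ⇒ y z y y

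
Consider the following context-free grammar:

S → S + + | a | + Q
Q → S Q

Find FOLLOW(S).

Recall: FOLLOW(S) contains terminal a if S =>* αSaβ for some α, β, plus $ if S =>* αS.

We compute FOLLOW(S) using the standard algorithm.
FOLLOW(S) starts with {$}.
FIRST(Q) = {+, a}
FIRST(S) = {+, a}
FOLLOW(Q) = {$, +, a}
FOLLOW(S) = {$, +, a}
Therefore, FOLLOW(S) = {$, +, a}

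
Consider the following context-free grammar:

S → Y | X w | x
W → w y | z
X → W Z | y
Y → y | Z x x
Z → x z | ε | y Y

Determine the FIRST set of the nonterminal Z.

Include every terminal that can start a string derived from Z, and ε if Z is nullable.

We compute FIRST(Z) using the standard algorithm.
FIRST(S) = {w, x, y, z}
FIRST(W) = {w, z}
FIRST(X) = {w, y, z}
FIRST(Y) = {x, y}
FIRST(Z) = {x, y, ε}
Therefore, FIRST(Z) = {x, y, ε}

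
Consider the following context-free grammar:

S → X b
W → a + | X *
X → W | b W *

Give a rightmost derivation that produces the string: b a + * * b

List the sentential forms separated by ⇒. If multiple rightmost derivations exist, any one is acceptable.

S ⇒ X b ⇒ W b ⇒ X * b ⇒ b W * * b ⇒ b a + * * b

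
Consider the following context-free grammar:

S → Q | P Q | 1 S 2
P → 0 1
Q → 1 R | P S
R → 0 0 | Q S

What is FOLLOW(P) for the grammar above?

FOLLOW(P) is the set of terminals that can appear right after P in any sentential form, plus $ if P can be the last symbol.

We compute FOLLOW(P) using the standard algorithm.
FOLLOW(S) starts with {$}.
FIRST(P) = {0}
FIRST(Q) = {0, 1}
FIRST(R) = {0, 1}
FIRST(S) = {0, 1}
FOLLOW(P) = {0, 1}
FOLLOW(Q) = {$, 0, 1, 2}
FOLLOW(R) = {$, 0, 1, 2}
FOLLOW(S) = {$, 0, 1, 2}
Therefore, FOLLOW(P) = {0, 1}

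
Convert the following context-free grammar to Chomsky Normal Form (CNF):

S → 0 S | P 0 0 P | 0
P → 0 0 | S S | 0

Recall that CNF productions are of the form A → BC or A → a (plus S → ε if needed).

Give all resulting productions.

T0 → 0; S → 0; P → 0; S → T0 S; S → P X0; X0 → T0 X1; X1 → T0 P; P → T0 T0; P → S S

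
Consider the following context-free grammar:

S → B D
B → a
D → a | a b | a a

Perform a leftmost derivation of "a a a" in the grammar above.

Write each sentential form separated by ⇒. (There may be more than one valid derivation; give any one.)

S ⇒ B D ⇒ a D ⇒ a a a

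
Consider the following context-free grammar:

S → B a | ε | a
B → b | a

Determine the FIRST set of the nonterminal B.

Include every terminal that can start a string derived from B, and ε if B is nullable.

We compute FIRST(B) using the standard algorithm.
FIRST(B) = {a, b}
FIRST(S) = {a, b, ε}
Therefore, FIRST(B) = {a, b}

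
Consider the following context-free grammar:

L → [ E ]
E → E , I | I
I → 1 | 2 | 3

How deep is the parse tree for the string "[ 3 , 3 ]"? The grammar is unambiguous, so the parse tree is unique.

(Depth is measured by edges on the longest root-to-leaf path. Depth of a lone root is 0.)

4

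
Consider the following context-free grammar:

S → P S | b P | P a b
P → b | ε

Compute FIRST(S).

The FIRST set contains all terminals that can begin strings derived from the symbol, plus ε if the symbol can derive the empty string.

We compute FIRST(S) using the standard algorithm.
FIRST(P) = {b, ε}
FIRST(S) = {a, b}
Therefore, FIRST(S) = {a, b}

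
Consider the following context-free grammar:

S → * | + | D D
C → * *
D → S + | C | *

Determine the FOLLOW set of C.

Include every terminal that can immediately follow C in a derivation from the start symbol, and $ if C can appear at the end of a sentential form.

We compute FOLLOW(C) using the standard algorithm.
FOLLOW(S) starts with {$}.
FIRST(C) = {*}
FIRST(D) = {*, +}
FIRST(S) = {*, +}
FOLLOW(C) = {$, *, +}
FOLLOW(D) = {$, *, +}
FOLLOW(S) = {$, +}
Therefore, FOLLOW(C) = {$, *, +}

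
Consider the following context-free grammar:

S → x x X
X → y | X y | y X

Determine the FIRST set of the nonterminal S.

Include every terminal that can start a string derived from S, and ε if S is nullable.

We compute FIRST(S) using the standard algorithm.
FIRST(S) = {x}
FIRST(X) = {y}
Therefore, FIRST(S) = {x}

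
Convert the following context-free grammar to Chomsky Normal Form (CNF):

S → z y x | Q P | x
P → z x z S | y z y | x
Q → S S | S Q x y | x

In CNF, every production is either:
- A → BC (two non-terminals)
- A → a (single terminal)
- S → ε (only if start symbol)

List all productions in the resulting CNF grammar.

TZ → z; TY → y; TX → x; S → x; P → x; Q → x; S → TZ X0; X0 → TY TX; S → Q P; P → TZ X1; X1 → TX X2; X2 → TZ S; P → TY X3; X3 → TZ TY; Q → S S; Q → S X4; X4 → Q X5; X5 → TX TY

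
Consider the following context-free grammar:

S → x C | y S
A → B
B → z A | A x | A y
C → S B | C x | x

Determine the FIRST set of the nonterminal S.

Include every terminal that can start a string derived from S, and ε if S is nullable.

We compute FIRST(S) using the standard algorithm.
FIRST(A) = {z}
FIRST(B) = {z}
FIRST(C) = {x, y}
FIRST(S) = {x, y}
Therefore, FIRST(S) = {x, y}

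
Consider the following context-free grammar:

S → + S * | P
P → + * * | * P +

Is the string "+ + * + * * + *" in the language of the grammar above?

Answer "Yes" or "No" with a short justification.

No - no valid derivation exists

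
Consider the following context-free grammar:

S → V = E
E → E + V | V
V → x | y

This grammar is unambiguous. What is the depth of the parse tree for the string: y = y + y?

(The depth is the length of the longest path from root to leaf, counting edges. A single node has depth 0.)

4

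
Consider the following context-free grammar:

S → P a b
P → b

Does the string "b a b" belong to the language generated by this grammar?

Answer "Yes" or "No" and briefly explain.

Yes - a valid derivation exists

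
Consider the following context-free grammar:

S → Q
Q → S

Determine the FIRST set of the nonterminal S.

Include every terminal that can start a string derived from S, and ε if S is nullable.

We compute FIRST(S) using the standard algorithm.
FIRST(Q) = {}
FIRST(S) = {}
Therefore, FIRST(S) = {}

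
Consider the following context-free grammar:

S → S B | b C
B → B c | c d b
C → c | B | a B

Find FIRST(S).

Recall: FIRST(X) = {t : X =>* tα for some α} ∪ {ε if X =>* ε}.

We compute FIRST(S) using the standard algorithm.
FIRST(B) = {c}
FIRST(C) = {a, c}
FIRST(S) = {b}
Therefore, FIRST(S) = {b}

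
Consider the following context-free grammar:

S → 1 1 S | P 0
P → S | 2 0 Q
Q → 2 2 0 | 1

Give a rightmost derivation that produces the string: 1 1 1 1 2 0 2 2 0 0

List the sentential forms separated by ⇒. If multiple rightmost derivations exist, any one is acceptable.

S ⇒ 1 1 S ⇒ 1 1 1 1 S ⇒ 1 1 1 1 P 0 ⇒ 1 1 1 1 2 0 Q 0 ⇒ 1 1 1 1 2 0 2 2 0 0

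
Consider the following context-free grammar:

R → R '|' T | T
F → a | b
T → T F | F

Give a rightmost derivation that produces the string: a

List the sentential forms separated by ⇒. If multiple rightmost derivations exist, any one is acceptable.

R ⇒ T ⇒ F ⇒ a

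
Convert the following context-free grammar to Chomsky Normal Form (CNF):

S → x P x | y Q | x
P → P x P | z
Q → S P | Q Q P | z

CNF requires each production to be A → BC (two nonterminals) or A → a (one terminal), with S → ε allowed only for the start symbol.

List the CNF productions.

TX → x; TY → y; S → x; P → z; Q → z; S → TX X0; X0 → P TX; S → TY Q; P → P X1; X1 → TX P; Q → S P; Q → Q X2; X2 → Q P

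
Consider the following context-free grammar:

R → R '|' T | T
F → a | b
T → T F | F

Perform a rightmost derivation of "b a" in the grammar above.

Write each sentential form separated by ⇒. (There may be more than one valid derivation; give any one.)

R ⇒ T ⇒ T F ⇒ T a ⇒ F a ⇒ b a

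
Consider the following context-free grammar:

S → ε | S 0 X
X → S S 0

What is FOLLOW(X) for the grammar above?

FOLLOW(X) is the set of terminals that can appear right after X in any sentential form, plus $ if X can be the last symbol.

We compute FOLLOW(X) using the standard algorithm.
FOLLOW(S) starts with {$}.
FIRST(S) = {0, ε}
FIRST(X) = {0}
FOLLOW(S) = {$, 0}
FOLLOW(X) = {$, 0}
Therefore, FOLLOW(X) = {$, 0}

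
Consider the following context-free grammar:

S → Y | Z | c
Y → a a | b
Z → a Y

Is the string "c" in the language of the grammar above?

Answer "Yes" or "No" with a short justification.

Yes - a valid derivation exists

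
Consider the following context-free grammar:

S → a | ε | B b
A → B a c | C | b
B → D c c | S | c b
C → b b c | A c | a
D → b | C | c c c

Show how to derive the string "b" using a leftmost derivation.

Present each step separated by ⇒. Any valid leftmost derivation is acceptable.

S ⇒ B b ⇒ S b ⇒ b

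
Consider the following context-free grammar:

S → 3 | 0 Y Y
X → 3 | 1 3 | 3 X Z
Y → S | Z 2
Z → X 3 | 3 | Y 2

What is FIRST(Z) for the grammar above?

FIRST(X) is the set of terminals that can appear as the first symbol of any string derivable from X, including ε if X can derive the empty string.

We compute FIRST(Z) using the standard algorithm.
FIRST(S) = {0, 3}
FIRST(X) = {1, 3}
FIRST(Y) = {0, 1, 3}
FIRST(Z) = {0, 1, 3}
Therefore, FIRST(Z) = {0, 1, 3}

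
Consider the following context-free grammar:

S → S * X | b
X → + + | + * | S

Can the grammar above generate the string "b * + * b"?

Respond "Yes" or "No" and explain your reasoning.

No - no valid derivation exists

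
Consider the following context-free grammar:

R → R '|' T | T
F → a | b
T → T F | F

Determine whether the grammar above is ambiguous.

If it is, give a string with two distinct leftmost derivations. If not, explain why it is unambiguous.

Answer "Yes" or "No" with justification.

No - the grammar is unambiguous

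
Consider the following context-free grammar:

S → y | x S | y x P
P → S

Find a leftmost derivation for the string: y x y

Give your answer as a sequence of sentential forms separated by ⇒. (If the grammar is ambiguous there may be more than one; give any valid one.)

S ⇒ y x P ⇒ y x S ⇒ y x y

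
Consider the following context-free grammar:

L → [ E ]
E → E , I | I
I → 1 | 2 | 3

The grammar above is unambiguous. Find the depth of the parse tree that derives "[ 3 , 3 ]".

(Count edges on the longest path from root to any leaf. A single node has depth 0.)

4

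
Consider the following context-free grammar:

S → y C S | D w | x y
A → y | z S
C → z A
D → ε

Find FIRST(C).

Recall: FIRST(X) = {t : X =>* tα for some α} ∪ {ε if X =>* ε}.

We compute FIRST(C) using the standard algorithm.
FIRST(A) = {y, z}
FIRST(C) = {z}
FIRST(D) = {ε}
FIRST(S) = {w, x, y}
Therefore, FIRST(C) = {z}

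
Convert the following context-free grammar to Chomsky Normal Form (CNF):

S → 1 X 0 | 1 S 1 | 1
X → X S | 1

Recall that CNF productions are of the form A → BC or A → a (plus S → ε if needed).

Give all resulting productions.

T1 → 1; T0 → 0; S → 1; X → 1; S → T1 X0; X0 → X T0; S → T1 X1; X1 → S T1; X → X S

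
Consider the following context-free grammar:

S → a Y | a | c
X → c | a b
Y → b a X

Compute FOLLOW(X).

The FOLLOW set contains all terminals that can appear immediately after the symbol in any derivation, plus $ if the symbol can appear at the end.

We compute FOLLOW(X) using the standard algorithm.
FOLLOW(S) starts with {$}.
FIRST(S) = {a, c}
FIRST(X) = {a, c}
FIRST(Y) = {b}
FOLLOW(S) = {$}
FOLLOW(X) = {$}
FOLLOW(Y) = {$}
Therefore, FOLLOW(X) = {$}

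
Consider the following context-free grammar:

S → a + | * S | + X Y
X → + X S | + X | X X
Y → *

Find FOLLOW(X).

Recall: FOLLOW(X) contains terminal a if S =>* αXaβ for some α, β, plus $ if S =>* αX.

We compute FOLLOW(X) using the standard algorithm.
FOLLOW(S) starts with {$}.
FIRST(S) = {*, +, a}
FIRST(X) = {+}
FIRST(Y) = {*}
FOLLOW(S) = {$, *, +, a}
FOLLOW(X) = {*, +, a}
FOLLOW(Y) = {$, *, +, a}
Therefore, FOLLOW(X) = {*, +, a}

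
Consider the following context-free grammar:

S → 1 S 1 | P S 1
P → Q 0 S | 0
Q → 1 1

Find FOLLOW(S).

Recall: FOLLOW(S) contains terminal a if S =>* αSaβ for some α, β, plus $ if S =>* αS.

We compute FOLLOW(S) using the standard algorithm.
FOLLOW(S) starts with {$}.
FIRST(P) = {0, 1}
FIRST(Q) = {1}
FIRST(S) = {0, 1}
FOLLOW(P) = {0, 1}
FOLLOW(Q) = {0}
FOLLOW(S) = {$, 0, 1}
Therefore, FOLLOW(S) = {$, 0, 1}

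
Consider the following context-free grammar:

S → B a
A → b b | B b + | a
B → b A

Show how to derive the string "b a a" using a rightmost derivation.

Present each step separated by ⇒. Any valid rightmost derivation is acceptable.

S ⇒ B a ⇒ b A a ⇒ b a a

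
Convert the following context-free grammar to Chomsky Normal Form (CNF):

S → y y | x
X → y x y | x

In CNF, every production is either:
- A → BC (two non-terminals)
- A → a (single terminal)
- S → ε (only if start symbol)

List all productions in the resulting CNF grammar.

TY → y; S → x; TX → x; X → x; S → TY TY; X → TY X0; X0 → TX TY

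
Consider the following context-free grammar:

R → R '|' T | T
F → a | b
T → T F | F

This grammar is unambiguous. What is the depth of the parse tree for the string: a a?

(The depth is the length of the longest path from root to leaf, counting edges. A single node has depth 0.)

4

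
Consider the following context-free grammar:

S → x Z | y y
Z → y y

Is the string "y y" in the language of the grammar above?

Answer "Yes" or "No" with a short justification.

Yes - a valid derivation exists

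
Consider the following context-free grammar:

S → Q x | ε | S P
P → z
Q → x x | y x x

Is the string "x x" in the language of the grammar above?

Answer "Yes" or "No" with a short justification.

No - no valid derivation exists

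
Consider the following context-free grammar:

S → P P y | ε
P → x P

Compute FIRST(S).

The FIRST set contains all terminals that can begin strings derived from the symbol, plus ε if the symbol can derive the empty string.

We compute FIRST(S) using the standard algorithm.
FIRST(P) = {x}
FIRST(S) = {x, ε}
Therefore, FIRST(S) = {x, ε}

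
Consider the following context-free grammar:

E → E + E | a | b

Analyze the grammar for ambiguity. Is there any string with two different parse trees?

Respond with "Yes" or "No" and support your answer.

Yes - the string 'a + b + a + b' has two distinct parse trees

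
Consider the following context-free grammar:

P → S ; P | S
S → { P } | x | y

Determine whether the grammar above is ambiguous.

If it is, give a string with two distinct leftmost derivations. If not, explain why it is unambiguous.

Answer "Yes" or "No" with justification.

No - the grammar is unambiguous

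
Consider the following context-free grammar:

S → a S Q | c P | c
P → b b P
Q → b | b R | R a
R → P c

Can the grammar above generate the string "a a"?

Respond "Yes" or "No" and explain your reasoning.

No - no valid derivation exists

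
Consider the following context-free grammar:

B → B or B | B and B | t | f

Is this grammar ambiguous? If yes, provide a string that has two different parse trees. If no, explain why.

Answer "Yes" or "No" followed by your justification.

Yes - the string 'f and f or t and t or t' has two distinct leftmost derivations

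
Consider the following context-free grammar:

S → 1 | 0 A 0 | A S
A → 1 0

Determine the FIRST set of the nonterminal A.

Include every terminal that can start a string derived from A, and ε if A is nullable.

We compute FIRST(A) using the standard algorithm.
FIRST(A) = {1}
FIRST(S) = {0, 1}
Therefore, FIRST(A) = {1}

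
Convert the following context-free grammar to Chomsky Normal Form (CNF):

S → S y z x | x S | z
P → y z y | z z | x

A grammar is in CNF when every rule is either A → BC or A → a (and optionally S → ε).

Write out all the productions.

TY → y; TZ → z; TX → x; S → z; P → x; S → S X0; X0 → TY X1; X1 → TZ TX; S → TX S; P → TY X2; X2 → TZ TY; P → TZ TZ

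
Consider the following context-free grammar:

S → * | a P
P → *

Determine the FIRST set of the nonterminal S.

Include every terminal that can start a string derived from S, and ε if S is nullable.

We compute FIRST(S) using the standard algorithm.
FIRST(P) = {*}
FIRST(S) = {*, a}
Therefore, FIRST(S) = {*, a}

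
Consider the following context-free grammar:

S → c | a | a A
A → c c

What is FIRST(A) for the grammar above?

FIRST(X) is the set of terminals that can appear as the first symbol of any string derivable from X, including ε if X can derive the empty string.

We compute FIRST(A) using the standard algorithm.
FIRST(A) = {c}
FIRST(S) = {a, c}
Therefore, FIRST(A) = {c}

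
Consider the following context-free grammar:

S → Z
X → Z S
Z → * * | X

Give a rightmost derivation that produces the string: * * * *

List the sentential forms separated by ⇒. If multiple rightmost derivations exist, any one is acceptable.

S ⇒ Z ⇒ X ⇒ Z S ⇒ Z Z ⇒ Z * * ⇒ * * * *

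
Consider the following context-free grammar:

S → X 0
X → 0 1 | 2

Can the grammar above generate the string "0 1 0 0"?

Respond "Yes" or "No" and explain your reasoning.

No - no valid derivation exists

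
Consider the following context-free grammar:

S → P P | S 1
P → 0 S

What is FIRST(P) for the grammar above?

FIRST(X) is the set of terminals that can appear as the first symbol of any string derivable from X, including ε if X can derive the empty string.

We compute FIRST(P) using the standard algorithm.
FIRST(P) = {0}
FIRST(S) = {0}
Therefore, FIRST(P) = {0}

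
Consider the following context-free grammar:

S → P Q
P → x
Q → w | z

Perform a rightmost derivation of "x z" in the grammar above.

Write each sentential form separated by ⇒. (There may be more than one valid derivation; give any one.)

S ⇒ P Q ⇒ P z ⇒ x z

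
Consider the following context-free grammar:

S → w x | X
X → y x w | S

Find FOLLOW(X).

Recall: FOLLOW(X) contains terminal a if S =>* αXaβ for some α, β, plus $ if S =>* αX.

We compute FOLLOW(X) using the standard algorithm.
FOLLOW(S) starts with {$}.
FIRST(S) = {w, y}
FIRST(X) = {w, y}
FOLLOW(S) = {$}
FOLLOW(X) = {$}
Therefore, FOLLOW(X) = {$}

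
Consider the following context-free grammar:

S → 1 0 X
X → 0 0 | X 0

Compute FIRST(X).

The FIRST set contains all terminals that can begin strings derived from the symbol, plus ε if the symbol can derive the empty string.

We compute FIRST(X) using the standard algorithm.
FIRST(S) = {1}
FIRST(X) = {0}
Therefore, FIRST(X) = {0}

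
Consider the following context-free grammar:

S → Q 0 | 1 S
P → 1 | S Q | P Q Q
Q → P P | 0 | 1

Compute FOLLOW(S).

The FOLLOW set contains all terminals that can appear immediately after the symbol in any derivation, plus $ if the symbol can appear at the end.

We compute FOLLOW(S) using the standard algorithm.
FOLLOW(S) starts with {$}.
FIRST(P) = {0, 1}
FIRST(Q) = {0, 1}
FIRST(S) = {0, 1}
FOLLOW(P) = {0, 1}
FOLLOW(Q) = {0, 1}
FOLLOW(S) = {$, 0, 1}
Therefore, FOLLOW(S) = {$, 0, 1}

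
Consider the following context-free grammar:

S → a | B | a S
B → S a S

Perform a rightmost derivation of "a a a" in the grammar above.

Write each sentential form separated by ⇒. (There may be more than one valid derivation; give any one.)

S ⇒ a S ⇒ a a S ⇒ a a a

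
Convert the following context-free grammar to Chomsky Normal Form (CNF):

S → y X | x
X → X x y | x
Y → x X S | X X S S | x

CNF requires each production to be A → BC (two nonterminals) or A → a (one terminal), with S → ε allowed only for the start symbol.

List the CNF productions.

TY → y; S → x; TX → x; X → x; Y → x; S → TY X; X → X X0; X0 → TX TY; Y → TX X1; X1 → X S; Y → X X2; X2 → X X3; X3 → S S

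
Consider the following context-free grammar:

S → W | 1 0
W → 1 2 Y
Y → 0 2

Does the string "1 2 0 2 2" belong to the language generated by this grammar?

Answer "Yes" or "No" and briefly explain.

No - no valid derivation exists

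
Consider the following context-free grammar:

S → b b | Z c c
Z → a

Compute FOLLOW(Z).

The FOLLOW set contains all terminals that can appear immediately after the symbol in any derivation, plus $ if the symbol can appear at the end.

We compute FOLLOW(Z) using the standard algorithm.
FOLLOW(S) starts with {$}.
FIRST(S) = {a, b}
FIRST(Z) = {a}
FOLLOW(S) = {$}
FOLLOW(Z) = {c}
Therefore, FOLLOW(Z) = {c}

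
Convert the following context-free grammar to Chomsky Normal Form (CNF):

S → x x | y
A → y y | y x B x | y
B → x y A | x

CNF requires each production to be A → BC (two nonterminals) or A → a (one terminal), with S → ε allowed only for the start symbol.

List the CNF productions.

TX → x; S → y; TY → y; A → y; B → x; S → TX TX; A → TY TY; A → TY X0; X0 → TX X1; X1 → B TX; B → TX X2; X2 → TY A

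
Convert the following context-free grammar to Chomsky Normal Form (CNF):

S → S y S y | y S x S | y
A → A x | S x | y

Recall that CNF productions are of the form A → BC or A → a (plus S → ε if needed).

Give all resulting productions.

TY → y; TX → x; S → y; A → y; S → S X0; X0 → TY X1; X1 → S TY; S → TY X2; X2 → S X3; X3 → TX S; A → A TX; A → S TX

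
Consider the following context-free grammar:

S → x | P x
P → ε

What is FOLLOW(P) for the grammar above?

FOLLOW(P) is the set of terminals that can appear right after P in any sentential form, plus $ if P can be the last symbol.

We compute FOLLOW(P) using the standard algorithm.
FOLLOW(S) starts with {$}.
FIRST(P) = {ε}
FIRST(S) = {x}
FOLLOW(P) = {x}
FOLLOW(S) = {$}
Therefore, FOLLOW(P) = {x}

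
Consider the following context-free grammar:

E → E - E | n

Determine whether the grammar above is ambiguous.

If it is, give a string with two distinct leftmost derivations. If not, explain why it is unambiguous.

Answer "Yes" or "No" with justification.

Yes - the string 'n - n - n' has two distinct leftmost derivations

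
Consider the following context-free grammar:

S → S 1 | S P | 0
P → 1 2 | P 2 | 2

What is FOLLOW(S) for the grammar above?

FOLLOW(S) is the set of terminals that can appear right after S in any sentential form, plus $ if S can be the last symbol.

We compute FOLLOW(S) using the standard algorithm.
FOLLOW(S) starts with {$}.
FIRST(P) = {1, 2}
FIRST(S) = {0}
FOLLOW(P) = {$, 1, 2}
FOLLOW(S) = {$, 1, 2}
Therefore, FOLLOW(S) = {$, 1, 2}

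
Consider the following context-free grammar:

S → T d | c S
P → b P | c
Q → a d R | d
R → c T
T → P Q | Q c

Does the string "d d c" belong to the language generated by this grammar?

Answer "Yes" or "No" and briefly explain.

No - no valid derivation exists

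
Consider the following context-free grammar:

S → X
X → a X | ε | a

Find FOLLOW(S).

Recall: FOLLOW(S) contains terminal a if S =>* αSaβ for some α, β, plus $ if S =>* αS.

We compute FOLLOW(S) using the standard algorithm.
FOLLOW(S) starts with {$}.
FIRST(S) = {a, ε}
FIRST(X) = {a, ε}
FOLLOW(S) = {$}
FOLLOW(X) = {$}
Therefore, FOLLOW(S) = {$}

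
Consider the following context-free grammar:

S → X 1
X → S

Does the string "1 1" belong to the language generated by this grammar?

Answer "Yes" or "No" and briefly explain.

No - no valid derivation exists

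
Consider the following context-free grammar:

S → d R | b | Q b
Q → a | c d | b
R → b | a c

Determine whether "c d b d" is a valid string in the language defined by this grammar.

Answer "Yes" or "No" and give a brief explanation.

No - no valid derivation exists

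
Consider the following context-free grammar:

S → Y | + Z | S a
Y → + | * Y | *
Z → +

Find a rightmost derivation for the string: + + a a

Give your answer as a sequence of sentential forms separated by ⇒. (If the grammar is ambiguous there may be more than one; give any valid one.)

S ⇒ S a ⇒ S a a ⇒ + Z a a ⇒ + + a a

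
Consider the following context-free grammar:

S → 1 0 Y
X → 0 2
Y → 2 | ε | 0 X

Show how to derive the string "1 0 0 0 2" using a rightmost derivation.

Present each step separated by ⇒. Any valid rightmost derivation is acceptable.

S ⇒ 1 0 Y ⇒ 1 0 0 X ⇒ 1 0 0 0 2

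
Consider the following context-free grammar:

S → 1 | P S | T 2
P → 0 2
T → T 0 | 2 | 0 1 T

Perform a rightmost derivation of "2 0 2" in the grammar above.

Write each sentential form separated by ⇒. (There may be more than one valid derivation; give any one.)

S ⇒ T 2 ⇒ T 0 2 ⇒ 2 0 2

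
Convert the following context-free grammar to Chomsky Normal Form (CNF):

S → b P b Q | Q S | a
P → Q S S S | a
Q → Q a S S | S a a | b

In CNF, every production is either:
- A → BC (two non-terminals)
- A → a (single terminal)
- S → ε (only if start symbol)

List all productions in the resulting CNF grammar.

TB → b; S → a; P → a; TA → a; Q → b; S → TB X0; X0 → P X1; X1 → TB Q; S → Q S; P → Q X2; X2 → S X3; X3 → S S; Q → Q X4; X4 → TA X5; X5 → S S; Q → S X6; X6 → TA TA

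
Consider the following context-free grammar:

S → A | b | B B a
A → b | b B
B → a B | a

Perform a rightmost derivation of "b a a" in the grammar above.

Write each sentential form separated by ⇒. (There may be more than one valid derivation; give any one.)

S ⇒ A ⇒ b B ⇒ b a B ⇒ b a a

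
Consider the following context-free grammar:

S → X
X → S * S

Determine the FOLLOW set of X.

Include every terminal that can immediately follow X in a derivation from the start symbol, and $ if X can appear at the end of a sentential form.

We compute FOLLOW(X) using the standard algorithm.
FOLLOW(S) starts with {$}.
FIRST(S) = {}
FIRST(X) = {}
FOLLOW(S) = {$, *}
FOLLOW(X) = {$, *}
Therefore, FOLLOW(X) = {$, *}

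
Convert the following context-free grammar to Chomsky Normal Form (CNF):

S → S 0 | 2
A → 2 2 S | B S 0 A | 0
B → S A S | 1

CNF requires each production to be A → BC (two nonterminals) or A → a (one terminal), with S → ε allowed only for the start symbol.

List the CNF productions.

T0 → 0; S → 2; T2 → 2; A → 0; B → 1; S → S T0; A → T2 X0; X0 → T2 S; A → B X1; X1 → S X2; X2 → T0 A; B → S X3; X3 → A S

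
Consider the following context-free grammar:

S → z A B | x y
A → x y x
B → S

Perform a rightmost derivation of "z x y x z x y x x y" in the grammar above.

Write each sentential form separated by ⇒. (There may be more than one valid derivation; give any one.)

S ⇒ z A B ⇒ z A S ⇒ z A z A B ⇒ z A z A S ⇒ z A z A x y ⇒ z A z x y x x y ⇒ z x y x z x y x x y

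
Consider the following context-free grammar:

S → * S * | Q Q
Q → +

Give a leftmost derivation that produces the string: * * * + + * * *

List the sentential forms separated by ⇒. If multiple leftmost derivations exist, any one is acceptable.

S ⇒ * S * ⇒ * * S * * ⇒ * * * S * * * ⇒ * * * Q Q * * * ⇒ * * * + Q * * * ⇒ * * * + + * * *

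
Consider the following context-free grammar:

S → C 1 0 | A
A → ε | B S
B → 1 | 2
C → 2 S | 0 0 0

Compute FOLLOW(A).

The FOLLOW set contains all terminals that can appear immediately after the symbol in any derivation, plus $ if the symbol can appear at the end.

We compute FOLLOW(A) using the standard algorithm.
FOLLOW(S) starts with {$}.
FIRST(A) = {1, 2, ε}
FIRST(B) = {1, 2}
FIRST(C) = {0, 2}
FIRST(S) = {0, 1, 2, ε}
FOLLOW(A) = {$, 1}
FOLLOW(B) = {$, 0, 1, 2}
FOLLOW(C) = {1}
FOLLOW(S) = {$, 1}
Therefore, FOLLOW(A) = {$, 1}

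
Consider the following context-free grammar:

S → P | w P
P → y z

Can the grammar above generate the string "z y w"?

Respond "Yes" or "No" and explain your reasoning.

No - no valid derivation exists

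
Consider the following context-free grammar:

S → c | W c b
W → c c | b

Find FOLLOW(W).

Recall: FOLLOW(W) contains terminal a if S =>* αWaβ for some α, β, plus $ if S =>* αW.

We compute FOLLOW(W) using the standard algorithm.
FOLLOW(S) starts with {$}.
FIRST(S) = {b, c}
FIRST(W) = {b, c}
FOLLOW(S) = {$}
FOLLOW(W) = {c}
Therefore, FOLLOW(W) = {c}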